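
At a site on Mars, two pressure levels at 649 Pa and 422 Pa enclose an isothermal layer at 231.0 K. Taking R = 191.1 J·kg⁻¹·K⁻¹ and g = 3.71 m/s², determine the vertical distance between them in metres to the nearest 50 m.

Δz ≈ 5100 m

Hypsometric equation: Δz = (R T̄/g) ln(P₁/P₂).
R T̄/g = 191.1 × 231.0 / 3.71 = 11899 m.
ln(649/422) = ln(1.5379) = 0.43042.
Δz = 11899 × 0.43042 = 5121.6 m.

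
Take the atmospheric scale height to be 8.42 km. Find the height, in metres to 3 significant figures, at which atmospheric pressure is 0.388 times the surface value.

z ≈ 7970 m

Set P/P₀ = exp(−z/H) = 0.388, so z = −H ln(0.388).
−ln(0.388) = 0.94675; z = 8420.0 × 0.94675 = 7971.6 m.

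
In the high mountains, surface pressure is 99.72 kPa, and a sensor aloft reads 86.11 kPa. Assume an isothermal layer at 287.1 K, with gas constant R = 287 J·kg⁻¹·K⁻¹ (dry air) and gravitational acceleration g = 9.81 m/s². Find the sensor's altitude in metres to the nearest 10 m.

Scale height: H = RT/g = 287 × 287.1 / 9.81 = 8399.4 m.
Invert the barometric formula: z = H ln(P₀/P).
P₀/P = 99.72/86.11 = 1.1581; ln(1.1581) = 0.14678.
z = 8399.4 × 0.14678 = 1232.9 m.

z ≈ 1230 m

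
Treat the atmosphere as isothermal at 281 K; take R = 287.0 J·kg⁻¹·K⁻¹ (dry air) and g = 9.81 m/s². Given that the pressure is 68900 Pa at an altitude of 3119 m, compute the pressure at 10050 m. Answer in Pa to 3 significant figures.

Scale height: H = RT/g = 287.0 × 281 / 9.81 = 8220.9 m.
Between two levels, P₂ = P₁ exp(−Δz/H) with Δz = z₂ − z₁.
Δz = 10050 − 3119.0 = 6931.0 m; Δz/H = 6931.0/8220.9 = 0.84310.
P₂ = 68900 × exp(−0.84310) = 68900 × 0.43037 = 29652 Pa.

P ≈ 29700 Pa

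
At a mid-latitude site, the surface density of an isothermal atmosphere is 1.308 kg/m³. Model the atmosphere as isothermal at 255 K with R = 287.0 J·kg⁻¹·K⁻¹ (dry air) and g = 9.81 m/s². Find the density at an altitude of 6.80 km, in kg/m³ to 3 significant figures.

ρ ≈ 0.526 kg/m³

Scale height: H = RT/g = 287.0 × 255 / 9.81 = 7460.2 m.
In an isothermal atmosphere, density decays like pressure: ρ = ρ₀ exp(−z/H).
z/H = 6800.0/7460.2 = 0.91150; exp(−0.91150) = 0.40192.
ρ = 1.308 × 0.40192 = 0.52571 kg/m³.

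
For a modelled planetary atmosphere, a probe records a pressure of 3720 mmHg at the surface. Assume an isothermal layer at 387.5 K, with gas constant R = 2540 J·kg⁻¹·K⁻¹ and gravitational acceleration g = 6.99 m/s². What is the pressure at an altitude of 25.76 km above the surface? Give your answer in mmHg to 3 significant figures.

P ≈ 3100 mmHg

Scale height: H = RT/g = 2540 × 387.5 / 6.99 = 140810 m.
Barometric formula: P = P₀ exp(−z/H).
z/H = 25760/140810 = 0.18294; exp(−0.18294) = 0.83282.
P = 3720 × 0.83282 = 3098.1 mmHg.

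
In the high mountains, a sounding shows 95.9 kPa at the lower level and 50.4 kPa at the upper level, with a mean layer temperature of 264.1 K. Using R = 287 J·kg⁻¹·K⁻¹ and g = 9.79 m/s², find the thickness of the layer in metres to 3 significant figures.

Δz ≈ 4980 m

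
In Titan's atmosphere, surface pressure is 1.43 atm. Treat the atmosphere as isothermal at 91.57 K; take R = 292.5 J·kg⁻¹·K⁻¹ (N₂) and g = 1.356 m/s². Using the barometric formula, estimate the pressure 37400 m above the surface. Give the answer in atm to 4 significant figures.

P ≈ 0.2153 atm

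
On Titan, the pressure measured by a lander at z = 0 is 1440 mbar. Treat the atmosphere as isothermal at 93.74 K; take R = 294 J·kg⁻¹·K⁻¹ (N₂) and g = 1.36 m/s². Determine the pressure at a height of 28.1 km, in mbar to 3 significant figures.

P ≈ 360 mbar

Scale height: H = RT/g = 294 × 93.74 / 1.36 = 20264 m.
Barometric formula: P = P₀ exp(−z/H).
z/H = 28100/20264 = 1.3867; exp(−1.3867) = 0.24990.
P = 1440 × 0.24990 = 359.86 mbar.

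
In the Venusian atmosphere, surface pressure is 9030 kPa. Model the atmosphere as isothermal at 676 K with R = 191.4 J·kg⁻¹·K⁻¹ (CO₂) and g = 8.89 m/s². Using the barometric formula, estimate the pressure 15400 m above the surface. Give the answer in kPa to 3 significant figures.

Scale height: H = RT/g = 191.4 × 676 / 8.89 = 14554 m.
Barometric formula: P = P₀ exp(−z/H).
z/H = 15400/14554 = 1.0581; exp(−1.0581) = 0.34711.
P = 9030 × 0.34711 = 3134.4 kPa.

P ≈ 3130 kPa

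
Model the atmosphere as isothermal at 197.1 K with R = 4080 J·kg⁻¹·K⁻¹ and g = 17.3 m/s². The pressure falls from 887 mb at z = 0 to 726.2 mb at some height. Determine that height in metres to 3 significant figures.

z ≈ 9300 m

Scale height: H = RT/g = 4080 × 197.1 / 17.3 = 46484 m.
Invert the barometric formula: z = H ln(P₀/P).
P₀/P = 887/726.2 = 1.2214; ln(1.2214) = 0.20000.
z = 46484 × 0.20000 = 9296.8 m.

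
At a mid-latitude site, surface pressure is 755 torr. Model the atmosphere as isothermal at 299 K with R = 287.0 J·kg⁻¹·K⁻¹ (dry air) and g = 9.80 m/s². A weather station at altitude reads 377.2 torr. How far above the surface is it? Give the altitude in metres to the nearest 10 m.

z ≈ 6080 m

Scale height: H = RT/g = 287.0 × 299 / 9.80 = 8756.4 m.
Invert the barometric formula: z = H ln(P₀/P).
P₀/P = 755/377.2 = 2.0016; ln(2.0016) = 0.69395.
z = 8756.4 × 0.69395 = 6076.5 m.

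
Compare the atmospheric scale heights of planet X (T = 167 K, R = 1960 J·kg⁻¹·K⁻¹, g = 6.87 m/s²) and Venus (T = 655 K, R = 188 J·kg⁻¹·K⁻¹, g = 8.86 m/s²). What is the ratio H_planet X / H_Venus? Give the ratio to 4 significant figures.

H_planet X/H_Venus ≈ 3.428

H = RT/g for each body.
H_planet X = 1960 × 167 / 6.87 = 47645 m.
H_Venus = 188 × 655 / 8.86 = 13898 m.
H_planet X/H_Venus = 47645/13898 = 3.4282.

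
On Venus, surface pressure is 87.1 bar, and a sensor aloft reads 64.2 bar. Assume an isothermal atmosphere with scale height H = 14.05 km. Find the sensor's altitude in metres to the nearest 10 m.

Invert the barometric formula: z = H ln(P₀/P).
P₀/P = 87.1/64.2 = 1.3567; ln(1.3567) = 0.30506.
z = 14050 × 0.30506 = 4286.1 m.

z ≈ 4290 m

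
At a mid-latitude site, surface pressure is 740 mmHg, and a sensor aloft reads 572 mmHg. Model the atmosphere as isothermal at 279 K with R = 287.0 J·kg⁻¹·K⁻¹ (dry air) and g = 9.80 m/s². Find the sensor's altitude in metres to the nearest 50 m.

z ≈ 2100 m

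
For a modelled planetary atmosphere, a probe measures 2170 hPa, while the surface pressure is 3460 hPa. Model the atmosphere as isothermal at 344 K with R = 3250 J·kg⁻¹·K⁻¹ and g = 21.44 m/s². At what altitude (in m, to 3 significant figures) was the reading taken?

z ≈ 24300 m

Scale height: H = RT/g = 3250 × 344 / 21.44 = 52146 m.
Invert the barometric formula: z = H ln(P₀/P).
P₀/P = 3460/2170 = 1.5945; ln(1.5945) = 0.46656.
z = 52146 × 0.46656 = 24329 m.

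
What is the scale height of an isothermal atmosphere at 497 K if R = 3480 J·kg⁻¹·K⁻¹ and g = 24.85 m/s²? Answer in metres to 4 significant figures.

H ≈ 69600 m

The scale height of an isothermal atmosphere is H = RT/g.
H = 3480 × 497 / 24.85 = 1729600/24.85 = 69602 m.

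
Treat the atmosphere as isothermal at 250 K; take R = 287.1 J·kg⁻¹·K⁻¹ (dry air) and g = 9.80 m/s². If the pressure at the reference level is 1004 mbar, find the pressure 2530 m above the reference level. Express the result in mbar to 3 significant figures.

Scale height: H = RT/g = 287.1 × 250 / 9.80 = 7324.0 m.
Barometric formula: P = P₀ exp(−z/H).
z/H = 2530.0/7324.0 = 0.34544; exp(−0.34544) = 0.70791.
P = 1004 × 0.70791 = 710.74 mbar.

P ≈ 711 mbar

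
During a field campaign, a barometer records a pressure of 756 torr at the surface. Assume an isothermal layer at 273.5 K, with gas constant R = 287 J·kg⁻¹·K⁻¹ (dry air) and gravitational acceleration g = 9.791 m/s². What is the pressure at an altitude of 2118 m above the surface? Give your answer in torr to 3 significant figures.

P ≈ 580 torr

Scale height: H = RT/g = 287 × 273.5 / 9.791 = 8017.0 m.
Barometric formula: P = P₀ exp(−z/H).
z/H = 2118.0/8017.0 = 0.26419; exp(−0.26419) = 0.76783.
P = 756 × 0.76783 = 580.48 torr.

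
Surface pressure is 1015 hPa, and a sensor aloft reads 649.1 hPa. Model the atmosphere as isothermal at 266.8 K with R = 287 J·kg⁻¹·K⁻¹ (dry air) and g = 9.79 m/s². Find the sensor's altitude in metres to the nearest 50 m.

z ≈ 3500 m

Scale height: H = RT/g = 287 × 266.8 / 9.79 = 7821.4 m.
Invert the barometric formula: z = H ln(P₀/P).
P₀/P = 1015/649.1 = 1.5637; ln(1.5637) = 0.44705.
z = 7821.4 × 0.44705 = 3496.6 m.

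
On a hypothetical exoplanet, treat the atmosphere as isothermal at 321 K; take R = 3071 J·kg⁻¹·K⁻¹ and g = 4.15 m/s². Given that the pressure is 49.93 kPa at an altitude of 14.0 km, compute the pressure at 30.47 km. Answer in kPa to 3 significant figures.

P ≈ 46.6 kPa

Scale height: H = RT/g = 3071 × 321 / 4.15 = 237540 m.
Between two levels, P₂ = P₁ exp(−Δz/H) with Δz = z₂ − z₁.
Δz = 30470 − 14000 = 16470 m; Δz/H = 16470/237540 = 0.069336.
P₂ = 49.93 × exp(−0.069336) = 49.93 × 0.93301 = 46.585 kPa.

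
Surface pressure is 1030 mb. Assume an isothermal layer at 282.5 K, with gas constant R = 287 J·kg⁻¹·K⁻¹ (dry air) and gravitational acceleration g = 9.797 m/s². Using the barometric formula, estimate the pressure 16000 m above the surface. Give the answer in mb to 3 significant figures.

Scale height: H = RT/g = 287 × 282.5 / 9.797 = 8275.7 m.
Barometric formula: P = P₀ exp(−z/H).
z/H = 16000/8275.7 = 1.9334; exp(−1.9334) = 0.14466.
P = 1030 × 0.14466 = 149.00 mb.

P ≈ 149 mb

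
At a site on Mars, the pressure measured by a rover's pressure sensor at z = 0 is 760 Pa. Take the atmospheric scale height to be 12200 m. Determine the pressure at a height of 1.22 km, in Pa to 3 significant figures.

P ≈ 688 Pa

Barometric formula: P = P₀ exp(−z/H).
z/H = 1220.0/12200 = 0.10000; exp(−0.10000) = 0.90484.
P = 760 × 0.90484 = 687.68 Pa.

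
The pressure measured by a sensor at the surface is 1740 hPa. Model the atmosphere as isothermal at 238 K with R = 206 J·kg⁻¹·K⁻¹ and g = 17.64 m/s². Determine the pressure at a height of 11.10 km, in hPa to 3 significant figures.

Scale height: H = RT/g = 206 × 238 / 17.64 = 2779.4 m.
Barometric formula: P = P₀ exp(−z/H).
z/H = 11100/2779.4 = 3.9937; exp(−3.9937) = 0.018431.
P = 1740 × 0.018431 = 32.070 hPa.

P ≈ 32.1 hPa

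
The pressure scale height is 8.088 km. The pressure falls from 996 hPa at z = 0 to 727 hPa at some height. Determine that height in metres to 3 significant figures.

z ≈ 2550 m

Invert the barometric formula: z = H ln(P₀/P).
P₀/P = 996/727 = 1.3700; ln(1.3700) = 0.31481.
z = 8088.0 × 0.31481 = 2546.2 m.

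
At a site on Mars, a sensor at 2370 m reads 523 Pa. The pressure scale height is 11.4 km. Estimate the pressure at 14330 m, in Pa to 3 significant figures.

P ≈ 183 Pa

Between two levels, P₂ = P₁ exp(−Δz/H) with Δz = z₂ − z₁.
Δz = 14330 − 2370.0 = 11960 m; Δz/H = 11960/11400 = 1.0491.
P₂ = 523 × exp(−1.0491) = 523 × 0.35025 = 183.18 Pa.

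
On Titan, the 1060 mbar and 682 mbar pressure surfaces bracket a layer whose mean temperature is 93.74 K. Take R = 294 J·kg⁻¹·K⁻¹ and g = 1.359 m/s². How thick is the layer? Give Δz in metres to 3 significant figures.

Hypsometric equation: Δz = (R T̄/g) ln(P₁/P₂).
R T̄/g = 294 × 93.74 / 1.359 = 20279 m.
ln(1060/682) = ln(1.5543) = 0.44103.
Δz = 20279 × 0.44103 = 8943.6 m.

Δz ≈ 8940 m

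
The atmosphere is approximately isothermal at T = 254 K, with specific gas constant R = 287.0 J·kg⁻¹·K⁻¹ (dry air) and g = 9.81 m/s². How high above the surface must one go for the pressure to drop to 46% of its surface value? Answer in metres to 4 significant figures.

z ≈ 5770 m

Scale height: H = RT/g = 287.0 × 254 / 9.81 = 7431.0 m.
Set P/P₀ = exp(−z/H) = 0.46, so z = −H ln(0.46).
−ln(0.46) = 0.77653; z = 7431.0 × 0.77653 = 5770.4 m.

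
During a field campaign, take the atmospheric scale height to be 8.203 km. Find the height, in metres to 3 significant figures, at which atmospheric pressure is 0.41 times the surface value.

z ≈ 7310 m

Set P/P₀ = exp(−z/H) = 0.41, so z = −H ln(0.41).
−ln(0.41) = 0.89160; z = 8203.0 × 0.89160 = 7313.8 m.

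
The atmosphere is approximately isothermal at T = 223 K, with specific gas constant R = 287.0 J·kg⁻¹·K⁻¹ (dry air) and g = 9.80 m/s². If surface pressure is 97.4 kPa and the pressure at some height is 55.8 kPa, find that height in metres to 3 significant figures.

z ≈ 3640 m

Scale height: H = RT/g = 287.0 × 223 / 9.80 = 6530.7 m.
Invert the barometric formula: z = H ln(P₀/P).
P₀/P = 97.4/55.8 = 1.7455; ln(1.7455) = 0.55704.
z = 6530.7 × 0.55704 = 3637.9 m.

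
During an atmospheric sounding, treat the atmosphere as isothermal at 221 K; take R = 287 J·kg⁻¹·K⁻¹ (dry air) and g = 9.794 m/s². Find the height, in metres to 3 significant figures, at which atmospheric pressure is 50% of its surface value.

z ≈ 4490 m

Scale height: H = RT/g = 287 × 221 / 9.794 = 6476.1 m.
Set P/P₀ = exp(−z/H) = 0.5, so z = −H ln(0.5).
−ln(0.5) = 0.69315; z = 6476.1 × 0.69315 = 4488.9 m.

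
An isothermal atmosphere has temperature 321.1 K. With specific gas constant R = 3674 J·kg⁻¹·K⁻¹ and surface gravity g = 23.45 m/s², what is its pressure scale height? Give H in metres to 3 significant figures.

H ≈ 50300 m

The scale height of an isothermal atmosphere is H = RT/g.
H = 3674 × 321.1 / 23.45 = 1179700/23.45 = 50307 m.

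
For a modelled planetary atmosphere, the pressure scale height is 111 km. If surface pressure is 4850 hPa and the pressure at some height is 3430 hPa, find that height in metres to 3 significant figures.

Invert the barometric formula: z = H ln(P₀/P).
P₀/P = 4850/3430 = 1.4140; ln(1.4140) = 0.34642.
z = 111000 × 0.34642 = 38453 m.

z ≈ 38500 m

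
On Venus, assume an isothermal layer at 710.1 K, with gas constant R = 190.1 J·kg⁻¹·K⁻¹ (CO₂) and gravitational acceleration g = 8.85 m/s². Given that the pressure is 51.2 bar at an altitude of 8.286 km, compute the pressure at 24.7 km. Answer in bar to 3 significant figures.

P ≈ 17.5 bar

Scale height: H = RT/g = 190.1 × 710.1 / 8.85 = 15253 m.
Between two levels, P₂ = P₁ exp(−Δz/H) with Δz = z₂ − z₁.
Δz = 24700 − 8286.0 = 16414 m; Δz/H = 16414/15253 = 1.0761.
P₂ = 51.2 × exp(−1.0761) = 51.2 × 0.34092 = 17.455 bar.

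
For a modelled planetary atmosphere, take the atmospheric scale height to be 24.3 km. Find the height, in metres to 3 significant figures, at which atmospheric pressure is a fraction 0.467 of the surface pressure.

z ≈ 18500 m

Set P/P₀ = exp(−z/H) = 0.467, so z = −H ln(0.467).
−ln(0.467) = 0.76143; z = 24300 × 0.76143 = 18503 m.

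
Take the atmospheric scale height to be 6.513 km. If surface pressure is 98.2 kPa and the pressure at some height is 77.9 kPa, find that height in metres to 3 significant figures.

Invert the barometric formula: z = H ln(P₀/P).
P₀/P = 98.2/77.9 = 1.2606; ln(1.2606) = 0.23159.
z = 6513.0 × 0.23159 = 1508.3 m.

z ≈ 1510 m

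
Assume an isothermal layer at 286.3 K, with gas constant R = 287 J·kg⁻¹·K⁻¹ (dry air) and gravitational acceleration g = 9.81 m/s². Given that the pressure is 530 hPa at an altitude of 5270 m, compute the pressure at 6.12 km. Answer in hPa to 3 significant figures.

Scale height: H = RT/g = 287 × 286.3 / 9.81 = 8376.0 m.
Between two levels, P₂ = P₁ exp(−Δz/H) with Δz = z₂ − z₁.
Δz = 6120.0 − 5270.0 = 850.00 m; Δz/H = 850.00/8376.0 = 0.10148.
P₂ = 530 × exp(−0.10148) = 530 × 0.90350 = 478.85 hPa.

P ≈ 479 hPa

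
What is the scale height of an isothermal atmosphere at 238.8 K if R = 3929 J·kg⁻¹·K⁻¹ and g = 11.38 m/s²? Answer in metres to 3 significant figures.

The scale height of an isothermal atmosphere is H = RT/g.
H = 3929 × 238.8 / 11.38 = 938250/11.38 = 82447 m.

H ≈ 82400 m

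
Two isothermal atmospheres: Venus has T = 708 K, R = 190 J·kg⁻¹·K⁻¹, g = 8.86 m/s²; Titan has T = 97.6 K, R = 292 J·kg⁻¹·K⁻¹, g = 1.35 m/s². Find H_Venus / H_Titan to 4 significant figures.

H_Venus/H_Titan ≈ 0.7192

H = RT/g for each body.
H_Venus = 190 × 708 / 8.86 = 15183 m.
H_Titan = 292 × 97.6 / 1.35 = 21111 m.
H_Venus/H_Titan = 15183/21111 = 0.71920.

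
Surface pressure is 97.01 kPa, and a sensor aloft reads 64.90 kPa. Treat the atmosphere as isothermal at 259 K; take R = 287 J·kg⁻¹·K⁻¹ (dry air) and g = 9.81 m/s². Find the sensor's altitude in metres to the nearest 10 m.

Scale height: H = RT/g = 287 × 259 / 9.81 = 7577.3 m.
Invert the barometric formula: z = H ln(P₀/P).
P₀/P = 97.01/64.90 = 1.4948; ln(1.4948) = 0.40199.
z = 7577.3 × 0.40199 = 3046.0 m.

z ≈ 3050 m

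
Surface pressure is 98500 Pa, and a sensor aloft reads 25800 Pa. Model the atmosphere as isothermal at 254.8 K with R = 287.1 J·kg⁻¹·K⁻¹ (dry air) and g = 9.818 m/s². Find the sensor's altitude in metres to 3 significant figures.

z ≈ 9980 m

Scale height: H = RT/g = 287.1 × 254.8 / 9.818 = 7450.9 m.
Invert the barometric formula: z = H ln(P₀/P).
P₀/P = 98500/25800 = 3.8178; ln(3.8178) = 1.3397.
z = 7450.9 × 1.3397 = 9982.0 m.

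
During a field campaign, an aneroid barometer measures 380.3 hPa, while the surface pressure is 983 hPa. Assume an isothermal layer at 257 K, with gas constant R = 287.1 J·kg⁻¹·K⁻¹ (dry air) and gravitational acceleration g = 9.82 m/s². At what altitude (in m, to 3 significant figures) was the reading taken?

Scale height: H = RT/g = 287.1 × 257 / 9.82 = 7513.7 m.
Invert the barometric formula: z = H ln(P₀/P).
P₀/P = 983/380.3 = 2.5848; ln(2.5848) = 0.94965.
z = 7513.7 × 0.94965 = 7135.4 m.

z ≈ 7140 m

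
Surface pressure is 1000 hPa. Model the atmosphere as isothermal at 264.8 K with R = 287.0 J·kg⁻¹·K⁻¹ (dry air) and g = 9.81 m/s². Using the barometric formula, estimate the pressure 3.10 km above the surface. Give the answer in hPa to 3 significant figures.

Scale height: H = RT/g = 287.0 × 264.8 / 9.81 = 7747.0 m.
Barometric formula: P = P₀ exp(−z/H).
z/H = 3100.0/7747.0 = 0.40015; exp(−0.40015) = 0.67022.
P = 1000 × 0.67022 = 670.22 hPa.

P ≈ 670 hPa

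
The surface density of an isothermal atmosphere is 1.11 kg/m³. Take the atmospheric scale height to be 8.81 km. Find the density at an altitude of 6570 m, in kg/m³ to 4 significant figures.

ρ ≈ 0.5266 kg/m³

In an isothermal atmosphere, density decays like pressure: ρ = ρ₀ exp(−z/H).
z/H = 6570.0/8810.0 = 0.74574; exp(−0.74574) = 0.47438.
ρ = 1.11 × 0.47438 = 0.52656 kg/m³.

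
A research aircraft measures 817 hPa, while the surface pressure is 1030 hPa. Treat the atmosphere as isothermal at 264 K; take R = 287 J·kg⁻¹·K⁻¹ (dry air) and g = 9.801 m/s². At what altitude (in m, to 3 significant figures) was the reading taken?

Scale height: H = RT/g = 287 × 264 / 9.801 = 7730.6 m.
Invert the barometric formula: z = H ln(P₀/P).
P₀/P = 1030/817 = 1.2607; ln(1.2607) = 0.23167.
z = 7730.6 × 0.23167 = 1790.9 m.

z ≈ 1790 m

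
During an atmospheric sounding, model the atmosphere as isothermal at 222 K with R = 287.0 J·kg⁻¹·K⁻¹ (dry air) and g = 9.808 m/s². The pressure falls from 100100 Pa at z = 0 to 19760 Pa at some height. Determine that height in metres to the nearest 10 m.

z ≈ 10540 m

Scale height: H = RT/g = 287.0 × 222 / 9.808 = 6496.1 m.
Invert the barometric formula: z = H ln(P₀/P).
P₀/P = 100100/19760 = 5.0658; ln(5.0658) = 1.6225.
z = 6496.1 × 1.6225 = 10540 m.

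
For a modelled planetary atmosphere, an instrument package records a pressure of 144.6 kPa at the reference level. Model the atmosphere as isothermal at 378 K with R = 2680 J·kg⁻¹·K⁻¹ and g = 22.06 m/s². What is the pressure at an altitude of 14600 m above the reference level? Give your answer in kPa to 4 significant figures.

P ≈ 105.2 kPa

Scale height: H = RT/g = 2680 × 378 / 22.06 = 45922 m.
Barometric formula: P = P₀ exp(−z/H).
z/H = 14600/45922 = 0.31793; exp(−0.31793) = 0.72765.
P = 144.6 × 0.72765 = 105.22 kPa.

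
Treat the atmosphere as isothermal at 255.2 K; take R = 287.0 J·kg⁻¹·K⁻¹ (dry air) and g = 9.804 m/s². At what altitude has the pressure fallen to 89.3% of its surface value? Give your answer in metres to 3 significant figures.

Scale height: H = RT/g = 287.0 × 255.2 / 9.804 = 7470.7 m.
Set P/P₀ = exp(−z/H) = 0.893, so z = −H ln(0.893).
−ln(0.893) = 0.11317; z = 7470.7 × 0.11317 = 845.46 m.

z ≈ 845 m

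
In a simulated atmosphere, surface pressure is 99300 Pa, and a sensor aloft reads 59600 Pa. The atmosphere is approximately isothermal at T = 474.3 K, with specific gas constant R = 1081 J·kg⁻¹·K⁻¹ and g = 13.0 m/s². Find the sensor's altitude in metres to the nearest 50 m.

Scale height: H = RT/g = 1081 × 474.3 / 13.0 = 39440 m.
Invert the barometric formula: z = H ln(P₀/P).
P₀/P = 99300/59600 = 1.6661; ln(1.6661) = 0.51049.
z = 39440 × 0.51049 = 20134 m.

z ≈ 20150 m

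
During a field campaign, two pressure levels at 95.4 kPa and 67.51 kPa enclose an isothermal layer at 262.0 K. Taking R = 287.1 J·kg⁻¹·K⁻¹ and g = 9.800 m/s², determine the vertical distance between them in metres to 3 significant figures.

Δz ≈ 2650 m

Hypsometric equation: Δz = (R T̄/g) ln(P₁/P₂).
R T̄/g = 287.1 × 262.0 / 9.800 = 7675.5 m.
ln(95.4/67.51) = ln(1.4131) = 0.34579.
Δz = 7675.5 × 0.34579 = 2654.1 m.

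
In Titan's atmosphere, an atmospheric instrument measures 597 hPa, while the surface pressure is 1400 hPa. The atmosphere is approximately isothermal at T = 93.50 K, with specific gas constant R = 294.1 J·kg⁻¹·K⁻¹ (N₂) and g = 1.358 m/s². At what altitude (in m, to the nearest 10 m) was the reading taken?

Scale height: H = RT/g = 294.1 × 93.50 / 1.358 = 20249 m.
Invert the barometric formula: z = H ln(P₀/P).
P₀/P = 1400/597 = 2.3451; ln(2.3451) = 0.85233.
z = 20249 × 0.85233 = 17259 m.

z ≈ 17260 m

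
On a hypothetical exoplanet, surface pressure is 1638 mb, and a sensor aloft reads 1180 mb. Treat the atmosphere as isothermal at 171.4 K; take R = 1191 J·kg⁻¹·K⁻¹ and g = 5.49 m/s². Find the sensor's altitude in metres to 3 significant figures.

z ≈ 12200 m

Scale height: H = RT/g = 1191 × 171.4 / 5.49 = 37183 m.
Invert the barometric formula: z = H ln(P₀/P).
P₀/P = 1638/1180 = 1.3881; ln(1.3881) = 0.32794.
z = 37183 × 0.32794 = 12194 m.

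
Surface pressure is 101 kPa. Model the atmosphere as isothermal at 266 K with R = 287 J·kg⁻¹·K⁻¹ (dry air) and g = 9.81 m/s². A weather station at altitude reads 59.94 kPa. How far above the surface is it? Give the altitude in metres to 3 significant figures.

z ≈ 4060 m

Scale height: H = RT/g = 287 × 266 / 9.81 = 7782.1 m.
Invert the barometric formula: z = H ln(P₀/P).
P₀/P = 101/59.94 = 1.6850; ln(1.6850) = 0.52177.
z = 7782.1 × 0.52177 = 4060.5 m.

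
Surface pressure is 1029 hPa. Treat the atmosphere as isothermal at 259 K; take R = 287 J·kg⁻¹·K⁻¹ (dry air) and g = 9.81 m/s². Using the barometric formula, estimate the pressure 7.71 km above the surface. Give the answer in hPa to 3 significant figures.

P ≈ 372 hPa

Scale height: H = RT/g = 287 × 259 / 9.81 = 7577.3 m.
Barometric formula: P = P₀ exp(−z/H).
z/H = 7710.0/7577.3 = 1.0175; exp(−1.0175) = 0.36150.
P = 1029 × 0.36150 = 371.98 hPa.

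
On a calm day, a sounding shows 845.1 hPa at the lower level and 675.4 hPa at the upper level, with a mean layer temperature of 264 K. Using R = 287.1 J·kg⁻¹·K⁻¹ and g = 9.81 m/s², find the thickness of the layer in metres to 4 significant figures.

Hypsometric equation: Δz = (R T̄/g) ln(P₁/P₂).
R T̄/g = 287.1 × 264 / 9.81 = 7726.2 m.
ln(845.1/675.4) = ln(1.2513) = 0.22418.
Δz = 7726.2 × 0.22418 = 1732.1 m.

Δz ≈ 1732 m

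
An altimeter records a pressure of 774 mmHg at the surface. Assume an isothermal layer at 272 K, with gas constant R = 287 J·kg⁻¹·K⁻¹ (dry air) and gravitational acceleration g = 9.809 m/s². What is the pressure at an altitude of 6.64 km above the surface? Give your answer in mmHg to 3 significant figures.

Scale height: H = RT/g = 287 × 272 / 9.809 = 7958.4 m.
Barometric formula: P = P₀ exp(−z/H).
z/H = 6640.0/7958.4 = 0.83434; exp(−0.83434) = 0.43416.
P = 774 × 0.43416 = 336.04 mmHg.

P ≈ 336 mmHg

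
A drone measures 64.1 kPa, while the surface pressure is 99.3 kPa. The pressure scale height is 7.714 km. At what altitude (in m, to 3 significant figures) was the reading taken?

z ≈ 3380 m

Invert the barometric formula: z = H ln(P₀/P).
P₀/P = 99.3/64.1 = 1.5491; ln(1.5491) = 0.43767.
z = 7714.0 × 0.43767 = 3376.2 m.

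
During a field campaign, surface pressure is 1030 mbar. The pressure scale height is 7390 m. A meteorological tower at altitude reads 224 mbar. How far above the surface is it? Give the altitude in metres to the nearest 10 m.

z ≈ 11270 m

Invert the barometric formula: z = H ln(P₀/P).
P₀/P = 1030/224 = 4.5982; ln(4.5982) = 1.5257.
z = 7390.0 × 1.5257 = 11275 m.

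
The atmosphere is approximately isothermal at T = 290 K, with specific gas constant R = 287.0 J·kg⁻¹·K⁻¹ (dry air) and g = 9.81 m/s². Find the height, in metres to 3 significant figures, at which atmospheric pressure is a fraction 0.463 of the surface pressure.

z ≈ 6530 m

Scale height: H = RT/g = 287.0 × 290 / 9.81 = 8484.2 m.
Set P/P₀ = exp(−z/H) = 0.463, so z = −H ln(0.463).
−ln(0.463) = 0.77003; z = 8484.2 × 0.77003 = 6533.1 m.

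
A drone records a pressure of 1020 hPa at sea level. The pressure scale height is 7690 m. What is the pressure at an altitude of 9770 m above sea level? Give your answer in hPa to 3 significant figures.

Barometric formula: P = P₀ exp(−z/H).
z/H = 9770.0/7690.0 = 1.2705; exp(−1.2705) = 0.28069.
P = 1020 × 0.28069 = 286.30 hPa.

P ≈ 286 hPa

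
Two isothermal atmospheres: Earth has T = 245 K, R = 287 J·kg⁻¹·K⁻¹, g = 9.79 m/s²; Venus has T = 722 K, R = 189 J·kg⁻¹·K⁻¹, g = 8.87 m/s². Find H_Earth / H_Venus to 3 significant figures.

H = RT/g for each body.
H_Earth = 287 × 245 / 9.79 = 7182.3 m.
H_Venus = 189 × 722 / 8.87 = 15384 m.
H_Earth/H_Venus = 7182.3/15384 = 0.46687.

H_Earth/H_Venus ≈ 0.467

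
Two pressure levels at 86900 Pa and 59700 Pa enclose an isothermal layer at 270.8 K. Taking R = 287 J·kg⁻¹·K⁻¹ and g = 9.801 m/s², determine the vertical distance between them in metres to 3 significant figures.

Hypsometric equation: Δz = (R T̄/g) ln(P₁/P₂).
R T̄/g = 287 × 270.8 / 9.801 = 7929.8 m.
ln(86900/59700) = ln(1.4556) = 0.37542.
Δz = 7929.8 × 0.37542 = 2977.0 m.

Δz ≈ 2980 m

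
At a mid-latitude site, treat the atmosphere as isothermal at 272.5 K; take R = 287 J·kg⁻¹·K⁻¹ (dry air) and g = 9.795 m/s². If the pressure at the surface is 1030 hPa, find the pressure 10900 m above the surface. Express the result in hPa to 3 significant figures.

Scale height: H = RT/g = 287 × 272.5 / 9.795 = 7984.4 m.
Barometric formula: P = P₀ exp(−z/H).
z/H = 10900/7984.4 = 1.3652; exp(−1.3652) = 0.25533.
P = 1030 × 0.25533 = 262.99 hPa.

P ≈ 263 hPa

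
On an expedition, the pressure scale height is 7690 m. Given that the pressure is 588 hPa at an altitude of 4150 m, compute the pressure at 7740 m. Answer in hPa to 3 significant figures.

Between two levels, P₂ = P₁ exp(−Δz/H) with Δz = z₂ − z₁.
Δz = 7740.0 − 4150.0 = 3590.0 m; Δz/H = 3590.0/7690.0 = 0.46684.
P₂ = 588 × exp(−0.46684) = 588 × 0.62698 = 368.66 hPa.

P ≈ 369 hPa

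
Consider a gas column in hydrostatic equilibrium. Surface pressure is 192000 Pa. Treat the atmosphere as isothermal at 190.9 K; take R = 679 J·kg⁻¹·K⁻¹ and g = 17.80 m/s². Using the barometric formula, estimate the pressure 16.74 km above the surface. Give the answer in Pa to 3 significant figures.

P ≈ 19300 Pa

Scale height: H = RT/g = 679 × 190.9 / 17.80 = 7282.1 m.
Barometric formula: P = P₀ exp(−z/H).
z/H = 16740/7282.1 = 2.2988; exp(−2.2988) = 0.10038.
P = 192000 × 0.10038 = 19273 Pa.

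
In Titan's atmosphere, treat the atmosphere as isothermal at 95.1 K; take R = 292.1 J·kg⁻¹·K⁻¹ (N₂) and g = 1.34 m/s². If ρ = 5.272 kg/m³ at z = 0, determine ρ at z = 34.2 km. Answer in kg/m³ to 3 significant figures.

ρ ≈ 1.01 kg/m³

Scale height: H = RT/g = 292.1 × 95.1 / 1.34 = 20730 m.
In an isothermal atmosphere, density decays like pressure: ρ = ρ₀ exp(−z/H).
z/H = 34200/20730 = 1.6498; exp(−1.6498) = 0.19209.
ρ = 5.272 × 0.19209 = 1.0127 kg/m³.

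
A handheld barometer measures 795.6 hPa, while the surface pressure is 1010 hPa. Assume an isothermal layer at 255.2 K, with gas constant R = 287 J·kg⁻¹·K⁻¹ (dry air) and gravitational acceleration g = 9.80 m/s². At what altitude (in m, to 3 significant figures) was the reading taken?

z ≈ 1780 m

Scale height: H = RT/g = 287 × 255.2 / 9.80 = 7473.7 m.
Invert the barometric formula: z = H ln(P₀/P).
P₀/P = 1010/795.6 = 1.2695; ln(1.2695) = 0.23862.
z = 7473.7 × 0.23862 = 1783.4 m.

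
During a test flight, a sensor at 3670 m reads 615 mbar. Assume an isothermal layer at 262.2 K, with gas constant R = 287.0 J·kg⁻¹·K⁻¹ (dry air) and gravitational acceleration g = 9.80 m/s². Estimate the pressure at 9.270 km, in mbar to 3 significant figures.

P ≈ 297 mbar

Scale height: H = RT/g = 287.0 × 262.2 / 9.80 = 7678.7 m.
Between two levels, P₂ = P₁ exp(−Δz/H) with Δz = z₂ − z₁.
Δz = 9270.0 − 3670.0 = 5600.0 m; Δz/H = 5600.0/7678.7 = 0.72929.
P₂ = 615 × exp(−0.72929) = 615 × 0.48225 = 296.58 mbar.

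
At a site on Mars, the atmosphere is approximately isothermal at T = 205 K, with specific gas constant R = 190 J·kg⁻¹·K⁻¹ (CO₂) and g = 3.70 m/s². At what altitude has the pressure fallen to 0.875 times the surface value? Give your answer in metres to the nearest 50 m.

z ≈ 1400 m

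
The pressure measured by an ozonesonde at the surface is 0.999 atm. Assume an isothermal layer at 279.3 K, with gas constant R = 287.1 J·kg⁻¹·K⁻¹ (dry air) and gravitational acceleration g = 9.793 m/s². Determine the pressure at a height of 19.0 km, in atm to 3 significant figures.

P ≈ 0.0981 atm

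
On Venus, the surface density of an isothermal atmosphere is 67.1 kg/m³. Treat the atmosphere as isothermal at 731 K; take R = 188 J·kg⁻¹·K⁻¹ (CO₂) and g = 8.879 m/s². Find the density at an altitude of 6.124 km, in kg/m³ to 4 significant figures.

Scale height: H = RT/g = 188 × 731 / 8.879 = 15478 m.
In an isothermal atmosphere, density decays like pressure: ρ = ρ₀ exp(−z/H).
z/H = 6124.0/15478 = 0.39566; exp(−0.39566) = 0.67324.
ρ = 67.1 × 0.67324 = 45.174 kg/m³.

ρ ≈ 45.17 kg/m³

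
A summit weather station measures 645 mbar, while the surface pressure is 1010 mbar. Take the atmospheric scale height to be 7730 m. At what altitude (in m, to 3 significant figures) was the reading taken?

z ≈ 3470 m

Invert the barometric formula: z = H ln(P₀/P).
P₀/P = 1010/645 = 1.5659; ln(1.5659) = 0.44846.
z = 7730.0 × 0.44846 = 3466.6 m.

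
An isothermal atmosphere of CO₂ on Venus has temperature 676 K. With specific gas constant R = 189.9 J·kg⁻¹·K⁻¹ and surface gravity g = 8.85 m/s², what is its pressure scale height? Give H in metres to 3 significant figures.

H ≈ 14500 m

The scale height of an isothermal atmosphere is H = RT/g.
H = 189.9 × 676 / 8.85 = 128370/8.85 = 14505 m.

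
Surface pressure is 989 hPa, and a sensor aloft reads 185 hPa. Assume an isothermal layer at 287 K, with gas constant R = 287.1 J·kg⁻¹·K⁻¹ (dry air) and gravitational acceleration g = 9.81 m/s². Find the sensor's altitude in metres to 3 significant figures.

z ≈ 14100 m

Scale height: H = RT/g = 287.1 × 287 / 9.81 = 8399.4 m.
Invert the barometric formula: z = H ln(P₀/P).
P₀/P = 989/185 = 5.3459; ln(5.3459) = 1.6763.
z = 8399.4 × 1.6763 = 14080 m.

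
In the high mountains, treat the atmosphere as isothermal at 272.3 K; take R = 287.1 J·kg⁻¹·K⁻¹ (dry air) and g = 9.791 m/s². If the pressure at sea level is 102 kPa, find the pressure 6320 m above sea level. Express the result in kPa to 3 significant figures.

Scale height: H = RT/g = 287.1 × 272.3 / 9.791 = 7984.6 m.
Barometric formula: P = P₀ exp(−z/H).
z/H = 6320.0/7984.6 = 0.79152; exp(−0.79152) = 0.45316.
P = 102 × 0.45316 = 46.222 kPa.

P ≈ 46.2 kPa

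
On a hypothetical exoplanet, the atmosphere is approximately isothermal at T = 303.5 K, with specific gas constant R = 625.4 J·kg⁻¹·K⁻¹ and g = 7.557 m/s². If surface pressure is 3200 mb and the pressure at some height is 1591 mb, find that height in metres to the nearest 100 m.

Scale height: H = RT/g = 625.4 × 303.5 / 7.557 = 25117 m.
Invert the barometric formula: z = H ln(P₀/P).
P₀/P = 3200/1591 = 2.0113; ln(2.0113) = 0.69878.
z = 25117 × 0.69878 = 17551 m.

z ≈ 17600 m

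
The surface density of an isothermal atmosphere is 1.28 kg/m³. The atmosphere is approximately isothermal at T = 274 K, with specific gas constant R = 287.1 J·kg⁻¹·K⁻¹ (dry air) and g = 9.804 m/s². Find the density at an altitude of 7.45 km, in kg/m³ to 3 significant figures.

Scale height: H = RT/g = 287.1 × 274 / 9.804 = 8023.8 m.
In an isothermal atmosphere, density decays like pressure: ρ = ρ₀ exp(−z/H).
z/H = 7450.0/8023.8 = 0.92849; exp(−0.92849) = 0.39515.
ρ = 1.28 × 0.39515 = 0.50579 kg/m³.

ρ ≈ 0.506 kg/m³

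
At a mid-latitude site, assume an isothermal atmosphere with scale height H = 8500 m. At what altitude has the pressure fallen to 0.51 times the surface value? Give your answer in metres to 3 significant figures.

z ≈ 5720 m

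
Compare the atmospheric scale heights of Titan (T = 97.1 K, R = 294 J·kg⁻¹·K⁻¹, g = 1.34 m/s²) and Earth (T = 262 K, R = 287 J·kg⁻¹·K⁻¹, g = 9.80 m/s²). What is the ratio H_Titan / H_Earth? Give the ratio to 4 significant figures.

H = RT/g for each body.
H_Titan = 294 × 97.1 / 1.34 = 21304 m.
H_Earth = 287 × 262 / 9.80 = 7672.9 m.
H_Titan/H_Earth = 21304/7672.9 = 2.7765.

H_Titan/H_Earth ≈ 2.777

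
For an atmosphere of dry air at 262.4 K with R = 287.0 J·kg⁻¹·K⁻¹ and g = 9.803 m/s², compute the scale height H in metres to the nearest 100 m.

The scale height of an isothermal atmosphere is H = RT/g.
H = 287.0 × 262.4 / 9.803 = 75309/9.803 = 7682.2 m.

H ≈ 7700 m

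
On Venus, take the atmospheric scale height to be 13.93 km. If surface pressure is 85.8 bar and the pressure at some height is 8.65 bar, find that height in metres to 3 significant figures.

z ≈ 32000 m

Invert the barometric formula: z = H ln(P₀/P).
P₀/P = 85.8/8.65 = 9.9191; ln(9.9191) = 2.2945.
z = 13930 × 2.2945 = 31962 m.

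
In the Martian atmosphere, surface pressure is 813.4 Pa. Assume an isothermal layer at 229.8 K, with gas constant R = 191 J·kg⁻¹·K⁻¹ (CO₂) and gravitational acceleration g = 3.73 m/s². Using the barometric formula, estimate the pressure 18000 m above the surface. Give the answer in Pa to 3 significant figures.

P ≈ 176 Pa

Scale height: H = RT/g = 191 × 229.8 / 3.73 = 11767 m.
Barometric formula: P = P₀ exp(−z/H).
z/H = 18000/11767 = 1.5297; exp(−1.5297) = 0.21660.
P = 813.4 × 0.21660 = 176.18 Pa.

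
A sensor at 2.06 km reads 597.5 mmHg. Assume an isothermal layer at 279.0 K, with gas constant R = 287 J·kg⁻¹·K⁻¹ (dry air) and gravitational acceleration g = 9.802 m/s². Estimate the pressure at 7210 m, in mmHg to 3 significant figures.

P ≈ 318 mmHg

Scale height: H = RT/g = 287 × 279.0 / 9.802 = 8169.0 m.
Between two levels, P₂ = P₁ exp(−Δz/H) with Δz = z₂ − z₁.
Δz = 7210.0 − 2060.0 = 5150.0 m; Δz/H = 5150.0/8169.0 = 0.63043.
P₂ = 597.5 × exp(−0.63043) = 597.5 × 0.53236 = 318.09 mmHg.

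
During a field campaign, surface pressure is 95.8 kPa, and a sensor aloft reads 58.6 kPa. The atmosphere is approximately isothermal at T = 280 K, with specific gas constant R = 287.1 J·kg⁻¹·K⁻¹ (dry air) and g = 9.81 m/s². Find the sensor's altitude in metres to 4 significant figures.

Scale height: H = RT/g = 287.1 × 280 / 9.81 = 8194.5 m.
Invert the barometric formula: z = H ln(P₀/P).
P₀/P = 95.8/58.6 = 1.6348; ln(1.6348) = 0.49152.
z = 8194.5 × 0.49152 = 4027.8 m.

z ≈ 4028 m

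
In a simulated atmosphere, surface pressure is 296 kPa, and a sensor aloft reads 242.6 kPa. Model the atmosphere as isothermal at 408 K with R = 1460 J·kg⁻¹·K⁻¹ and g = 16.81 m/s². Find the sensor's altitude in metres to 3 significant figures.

z ≈ 7050 m

Scale height: H = RT/g = 1460 × 408 / 16.81 = 35436 m.
Invert the barometric formula: z = H ln(P₀/P).
P₀/P = 296/242.6 = 1.2201; ln(1.2201) = 0.19893.
z = 35436 × 0.19893 = 7049.3 m.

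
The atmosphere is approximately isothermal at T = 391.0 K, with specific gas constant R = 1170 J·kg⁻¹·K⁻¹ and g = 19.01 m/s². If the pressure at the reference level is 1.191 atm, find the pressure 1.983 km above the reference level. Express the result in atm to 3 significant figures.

Scale height: H = RT/g = 1170 × 391.0 / 19.01 = 24065 m.
Barometric formula: P = P₀ exp(−z/H).
z/H = 1983.0/24065 = 0.082402; exp(−0.082402) = 0.92090.
P = 1.191 × 0.92090 = 1.0968 atm.

P ≈ 1.10 atm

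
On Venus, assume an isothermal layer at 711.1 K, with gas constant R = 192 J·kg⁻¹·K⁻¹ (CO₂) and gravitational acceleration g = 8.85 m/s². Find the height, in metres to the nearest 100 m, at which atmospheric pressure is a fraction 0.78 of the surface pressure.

z ≈ 3800 m

Scale height: H = RT/g = 192 × 711.1 / 8.85 = 15427 m.
Set P/P₀ = exp(−z/H) = 0.78, so z = −H ln(0.78).
−ln(0.78) = 0.24846; z = 15427 × 0.24846 = 3833.0 m.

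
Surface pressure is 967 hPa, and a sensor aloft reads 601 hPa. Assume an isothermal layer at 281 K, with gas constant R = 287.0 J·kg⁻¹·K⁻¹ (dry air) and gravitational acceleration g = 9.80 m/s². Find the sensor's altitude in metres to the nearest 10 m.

Scale height: H = RT/g = 287.0 × 281 / 9.80 = 8229.3 m.
Invert the barometric formula: z = H ln(P₀/P).
P₀/P = 967/601 = 1.6090; ln(1.6090) = 0.47561.
z = 8229.3 × 0.47561 = 3913.9 m.

z ≈ 3910 m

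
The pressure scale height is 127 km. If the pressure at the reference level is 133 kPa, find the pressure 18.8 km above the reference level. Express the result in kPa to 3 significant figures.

Barometric formula: P = P₀ exp(−z/H).
z/H = 18800/127000 = 0.14803; exp(−0.14803) = 0.86241.
P = 133 × 0.86241 = 114.70 kPa.

P ≈ 115 kPa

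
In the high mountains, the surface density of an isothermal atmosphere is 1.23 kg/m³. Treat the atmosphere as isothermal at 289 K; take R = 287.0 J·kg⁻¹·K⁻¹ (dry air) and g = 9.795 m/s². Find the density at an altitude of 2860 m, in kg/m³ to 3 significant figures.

ρ ≈ 0.877 kg/m³

Scale height: H = RT/g = 287.0 × 289 / 9.795 = 8467.9 m.
In an isothermal atmosphere, density decays like pressure: ρ = ρ₀ exp(−z/H).
z/H = 2860.0/8467.9 = 0.33775; exp(−0.33775) = 0.71337.
ρ = 1.23 × 0.71337 = 0.87745 kg/m³.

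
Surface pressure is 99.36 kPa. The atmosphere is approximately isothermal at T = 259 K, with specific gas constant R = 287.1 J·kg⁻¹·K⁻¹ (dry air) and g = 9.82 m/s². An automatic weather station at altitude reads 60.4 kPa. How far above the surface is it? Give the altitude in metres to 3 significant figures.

z ≈ 3770 m

Scale height: H = RT/g = 287.1 × 259 / 9.82 = 7572.2 m.
Invert the barometric formula: z = H ln(P₀/P).
P₀/P = 99.36/60.4 = 1.6450; ln(1.6450) = 0.49774.
z = 7572.2 × 0.49774 = 3769.0 m.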